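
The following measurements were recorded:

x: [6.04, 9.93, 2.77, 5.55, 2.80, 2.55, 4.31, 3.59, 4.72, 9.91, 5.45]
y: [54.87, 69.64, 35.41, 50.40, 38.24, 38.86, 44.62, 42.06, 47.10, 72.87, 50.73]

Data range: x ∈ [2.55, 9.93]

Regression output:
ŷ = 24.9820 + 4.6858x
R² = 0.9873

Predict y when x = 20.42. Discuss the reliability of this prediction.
ŷ = 120.6660 (extrapolation — x = 20.42 lies outside [2.55, 9.93], so reliability is low).

Prediction calculation:
ŷ = 24.9820 + 4.6858 × 20.42
ŷ = 120.6660

Reliability:
- Data range: x ∈ [2.55, 9.93]
- Prediction point: x = 20.42 is 10.49 units above the observed range → this is EXTRAPOLATION, not interpolation

Why that matters here:
- R² describes fit only over the sampled x values; it says nothing about behaviour beyond them
- The standard error of prediction grows with (x − x̄)², and x = 20.42 is far from x̄ = 5.24

Report the number if required, but flag clearly that it is an extrapolation.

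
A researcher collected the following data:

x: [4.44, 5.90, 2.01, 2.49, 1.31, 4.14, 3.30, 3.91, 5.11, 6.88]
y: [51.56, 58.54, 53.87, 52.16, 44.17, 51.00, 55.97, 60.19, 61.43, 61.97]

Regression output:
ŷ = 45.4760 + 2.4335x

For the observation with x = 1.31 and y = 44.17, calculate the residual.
Residual = -4.4939

The residual is the difference between the actual value and the predicted value:

Residual = y - ŷ

Step 1: Calculate predicted value
ŷ = 45.4760 + 2.4335 × 1.31
ŷ = 48.6639

Step 2: Calculate residual
Residual = 44.17 - 48.6639
Residual = -4.4939

Interpretation: the model overestimates the actual value by 4.4939 at this point (negative residual → observation lies below the fitted line).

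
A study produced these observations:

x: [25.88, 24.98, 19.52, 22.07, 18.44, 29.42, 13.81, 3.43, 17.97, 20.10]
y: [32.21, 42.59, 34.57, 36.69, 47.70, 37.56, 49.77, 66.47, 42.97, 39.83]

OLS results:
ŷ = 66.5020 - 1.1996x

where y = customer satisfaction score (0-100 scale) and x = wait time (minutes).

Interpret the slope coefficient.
An increase of one minute in wait time is associated with a 1.1996 points decrease in predicted satisfaction score.

β₁ = -1.1996 is the change in predicted satisfaction score (points) per additional minute of wait time.

Interpretation:
- Wait time up by 1 minute → predicted satisfaction score decreases by 1.1996 points
- This is a linear approximation: the same per-unit change is assumed across the whole observed x range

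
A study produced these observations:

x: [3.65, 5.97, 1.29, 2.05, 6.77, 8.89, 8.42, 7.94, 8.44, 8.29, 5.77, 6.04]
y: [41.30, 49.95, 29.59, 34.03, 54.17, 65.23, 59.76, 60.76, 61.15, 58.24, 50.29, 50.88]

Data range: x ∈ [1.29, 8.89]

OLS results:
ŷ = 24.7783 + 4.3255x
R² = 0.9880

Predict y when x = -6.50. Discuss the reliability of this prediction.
ŷ = -3.3375 (extrapolation — x = -6.50 lies outside [1.29, 8.89], so reliability is low).

Prediction calculation:
ŷ = 24.7783 + 4.3255 × (-6.50)
ŷ = -3.3375

Reliability:
- Data range: x ∈ [1.29, 8.89]
- Prediction point: x = -6.50 is 7.79 units below the observed range → this is EXTRAPOLATION, not interpolation

Why that matters here:
- R² describes fit only over the sampled x values; it says nothing about behaviour beyond them
- The linear relationship may not hold outside the observed range
- There are no observations near this x to validate the fitted line there

Report the number if required, but flag clearly that it is an extrapolation.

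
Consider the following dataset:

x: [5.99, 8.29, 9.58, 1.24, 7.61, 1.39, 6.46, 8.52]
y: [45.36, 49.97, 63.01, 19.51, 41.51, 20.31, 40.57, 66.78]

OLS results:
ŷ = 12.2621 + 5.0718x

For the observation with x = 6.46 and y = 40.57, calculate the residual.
Residual = -4.4559

The residual is the difference between the actual value and the predicted value:

Residual = y - ŷ

Step 1: Calculate predicted value
ŷ = 12.2621 + 5.0718 × 6.46
ŷ = 45.0259

Step 2: Calculate residual
Residual = 40.57 - 45.0259
Residual = -4.4559

Sign check: y < ŷ, so the point is below the line and the fit overestimates here.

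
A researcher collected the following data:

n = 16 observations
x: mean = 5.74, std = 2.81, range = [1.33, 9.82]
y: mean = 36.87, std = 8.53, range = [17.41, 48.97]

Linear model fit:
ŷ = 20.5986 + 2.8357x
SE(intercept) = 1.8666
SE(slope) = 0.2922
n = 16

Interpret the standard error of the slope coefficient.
SE(β̂₁) = 0.2922 is the estimated standard deviation of the slope estimate across repeated samples; relative to β̂₁ = 2.8357 that is 10.3%, a precise estimate.

SE(β̂₁) = s / √Sxx, where s is the residual standard deviation and Sxx = Σ(x − x̄)². It is the yardstick for how far β̂₁ = 2.8357 could plausibly be from the true slope.

Relative precision:
- SE / |β̂₁| = 0.2922 / 2.8357 = 10.3%
- Rule of thumb (under 20%: precise; 20% to under 50%: moderately precise; 50% or more: imprecise) → precise

Rough 95% range (±2 SE): 2.8357 ± 0.5844 → (2.2513, 3.4201).

What drives SE(β̂₁): more residual scatter → larger SE; wider spread of x values → smaller SE; larger n (here n = 16) → smaller SE.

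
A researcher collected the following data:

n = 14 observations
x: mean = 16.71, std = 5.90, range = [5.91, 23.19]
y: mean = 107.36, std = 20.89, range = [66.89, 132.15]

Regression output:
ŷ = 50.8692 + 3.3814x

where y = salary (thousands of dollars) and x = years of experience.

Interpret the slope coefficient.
For each additional year of experience, predicted salary increases by approximately 3.3814 thousand dollars.

β₁ = 3.3814 is the change in predicted salary (thousand dollars) per additional year of experience.

Interpretation:
- Experience up by 1 year → predicted salary increases by 3.3814 thousand dollars
- The effect is assumed constant over the observed range of x (linearity)
- The sign (+) gives the direction; the magnitude 3.3814 gives the size of the effect per year

(β₀ = 50.8692 is the fitted value at x = 0 and is not part of the slope interpretation.)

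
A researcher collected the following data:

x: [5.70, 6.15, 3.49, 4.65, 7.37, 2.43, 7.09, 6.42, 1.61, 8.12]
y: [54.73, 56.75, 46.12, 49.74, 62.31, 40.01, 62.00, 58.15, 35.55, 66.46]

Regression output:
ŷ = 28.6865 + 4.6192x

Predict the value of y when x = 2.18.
ŷ = 38.7564

x = 2.18 lies inside the observed range [1.61, 8.12], so the fitted equation applies directly:

ŷ = 28.6865 + 4.6192 × 2.18
ŷ = 28.6865 + 10.0699
ŷ = 38.7564

This is a point prediction; actual observations scatter around it by roughly the residual standard deviation.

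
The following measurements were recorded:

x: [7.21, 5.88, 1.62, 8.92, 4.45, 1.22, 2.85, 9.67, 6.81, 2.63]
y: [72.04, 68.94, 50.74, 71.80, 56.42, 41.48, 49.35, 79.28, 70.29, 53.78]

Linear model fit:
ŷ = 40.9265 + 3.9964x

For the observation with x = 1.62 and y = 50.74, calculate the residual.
Residual = 3.3393

The residual is the difference between the actual value and the predicted value:

Residual = y - ŷ

Step 1: Calculate predicted value
ŷ = 40.9265 + 3.9964 × 1.62
ŷ = 47.4007

Step 2: Calculate residual
Residual = 50.74 - 47.4007
Residual = 3.3393

The residual is positive, so the observed y = 50.74 sits above the regression line (the line underestimates it by 3.3393).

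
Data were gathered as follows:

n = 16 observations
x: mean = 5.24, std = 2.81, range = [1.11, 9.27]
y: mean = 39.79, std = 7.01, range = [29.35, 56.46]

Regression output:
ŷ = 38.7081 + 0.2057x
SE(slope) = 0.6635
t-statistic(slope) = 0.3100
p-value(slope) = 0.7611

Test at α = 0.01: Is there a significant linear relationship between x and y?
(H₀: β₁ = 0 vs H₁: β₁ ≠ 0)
Since p-value = 0.7611 ≥ α = 0.01, fail to reject H₀ — the slope is not significantly different from 0.

Hypothesis test for the slope coefficient:

H₀: β₁ = 0 (no linear relationship)
H₁: β₁ ≠ 0 (linear relationship exists)

Test statistic: t = β̂₁ / SE(β̂₁) = 0.2057 / 0.6635 = 0.3100

p = 0.7611: how often a slope estimate this far from 0 (in SE units) would arise by chance if β₁ were truly 0.

Decision rule: reject H₀ if p-value < α.
p-value = 0.7611 ≥ α = 0.01 → fail to reject H₀.

Conclusion: the linear association between x and y is not significant at the 1% level.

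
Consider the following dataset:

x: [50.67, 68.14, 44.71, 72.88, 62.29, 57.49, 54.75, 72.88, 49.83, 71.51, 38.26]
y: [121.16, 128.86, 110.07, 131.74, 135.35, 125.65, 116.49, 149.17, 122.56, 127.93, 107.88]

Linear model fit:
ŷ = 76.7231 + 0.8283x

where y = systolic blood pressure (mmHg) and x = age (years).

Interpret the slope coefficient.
An increase of one year in age is associated with a 0.8283 mmHg increase in predicted blood pressure.

β₁ = 0.8283 is the change in predicted blood pressure (mmHg) per additional year of age.

Interpretation:
- Age up by 1 year → predicted blood pressure increases by 0.8283 mmHg
- This is a linear approximation: the same per-unit change is assumed across the whole observed x range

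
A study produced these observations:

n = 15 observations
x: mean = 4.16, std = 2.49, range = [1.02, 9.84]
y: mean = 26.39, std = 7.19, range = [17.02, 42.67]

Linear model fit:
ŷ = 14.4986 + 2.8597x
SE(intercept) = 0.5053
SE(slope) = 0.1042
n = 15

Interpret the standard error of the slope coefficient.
SE(slope) = 0.1042 measures the uncertainty in the estimated slope. The coefficient is estimated precisely (SE/|β̂₁| = 3.6%).

SE(β̂₁) = s / √Sxx, where s is the residual standard deviation and Sxx = Σ(x − x̄)². It is the yardstick for how far β̂₁ = 2.8597 could plausibly be from the true slope.

Relative precision:
- SE / |β̂₁| = 0.1042 / 2.8597 = 3.6%
- Rule of thumb (under 20%: precise; 20% to under 50%: moderately precise; 50% or more: imprecise) → precise

Link to interval estimation: a confidence interval for β₁ is β̂₁ ± t* × 0.1042, so SE sets the half-width per unit of t*.

What drives SE(β̂₁): larger n (here n = 15) → smaller SE.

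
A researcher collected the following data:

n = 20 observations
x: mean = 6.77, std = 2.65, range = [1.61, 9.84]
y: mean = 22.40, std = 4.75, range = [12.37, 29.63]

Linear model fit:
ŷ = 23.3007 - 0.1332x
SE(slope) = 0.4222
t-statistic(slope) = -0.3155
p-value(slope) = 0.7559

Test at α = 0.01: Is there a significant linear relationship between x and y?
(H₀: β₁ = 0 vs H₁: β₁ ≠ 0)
Fail to reject H₀: p-value = 0.7559 ≥ α = 0.01. The linear relationship is not significant at the 1% level.

Hypothesis test for the slope coefficient:

H₀: β₁ = 0 (no linear relationship)
H₁: β₁ ≠ 0 (linear relationship exists)

Test statistic: t = β̂₁ / SE(β̂₁) = -0.1332 / 0.4222 = -0.3155

p = 0.7559: how often a slope estimate this far from 0 (in SE units) would arise by chance if β₁ were truly 0.

Decision rule: reject H₀ if p-value < α.
p-value = 0.7559 ≥ α = 0.01 → fail to reject H₀.

Conclusion: the linear association between x and y is not significant at the 1% level.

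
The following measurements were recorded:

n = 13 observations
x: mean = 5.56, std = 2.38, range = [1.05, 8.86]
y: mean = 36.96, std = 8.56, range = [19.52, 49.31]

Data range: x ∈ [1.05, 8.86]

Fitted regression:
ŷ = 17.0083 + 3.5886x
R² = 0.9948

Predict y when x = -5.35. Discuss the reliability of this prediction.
ŷ = -2.1907, but this is extrapolation (below the data range [1.05, 8.86]) and may be unreliable.

Prediction calculation:
ŷ = 17.0083 + 3.5886 × (-5.35)
ŷ = -2.1907

Reliability:
- Data range: x ∈ [1.05, 8.86]
- Prediction point: x = -5.35 is 6.40 units below the observed range → this is EXTRAPOLATION, not interpolation

Why that matters here:
- Real relationships often flatten, saturate, or turn nonlinear at extremes
- R² describes fit only over the sampled x values; it says nothing about behaviour beyond them

Report the number if required, but flag clearly that it is an extrapolation.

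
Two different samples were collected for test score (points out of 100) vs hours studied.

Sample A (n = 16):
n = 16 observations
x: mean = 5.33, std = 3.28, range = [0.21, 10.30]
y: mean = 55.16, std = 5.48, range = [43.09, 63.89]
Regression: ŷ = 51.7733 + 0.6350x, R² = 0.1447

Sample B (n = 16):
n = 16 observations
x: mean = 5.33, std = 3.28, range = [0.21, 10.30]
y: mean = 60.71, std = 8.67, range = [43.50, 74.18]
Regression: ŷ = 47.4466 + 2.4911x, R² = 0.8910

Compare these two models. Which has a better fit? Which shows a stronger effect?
Model B has the better fit (R² = 0.8910 vs 0.1447). Model B shows the stronger effect (|β₁| = 2.4911 vs 0.6350).

Model Comparison:

Fit — compare R²:
- Model A: R² = 0.1447 → 14.47% of variance in test score explained
- Model B: R² = 0.8910 → 89.10% of variance in test score explained
- 0.8910 > 0.1447 → Model B has the better fit

Effect size (slope magnitude):
- Model A: β₁ = 0.6350 → predicted test score rises 0.6350 points per additional hour of study time
- Model B: β₁ = 2.4911 → predicted test score rises 2.4911 points per additional hour of study time
- |0.6350| < |2.4911| → Model B shows the stronger marginal effect

Note: The two samples could reflect different populations, time periods, or measurement quality.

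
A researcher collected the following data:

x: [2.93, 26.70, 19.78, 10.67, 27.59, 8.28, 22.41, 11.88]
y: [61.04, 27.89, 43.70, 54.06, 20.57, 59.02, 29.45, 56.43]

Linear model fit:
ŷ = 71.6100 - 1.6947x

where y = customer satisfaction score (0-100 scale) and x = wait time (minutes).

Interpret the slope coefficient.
On average, satisfaction score is about 1.6947 points lower for every extra minute of wait time.

The slope β₁ = -1.6947 gives the rate at which the fitted satisfaction score changes with wait time.

Interpretation:
- Wait time up by 1 minute → predicted satisfaction score decreases by 1.6947 points
- This is a linear approximation: the same per-unit change is assumed across the whole observed x range
- The sign (−) gives the direction; the magnitude 1.6947 gives the size of the effect per minute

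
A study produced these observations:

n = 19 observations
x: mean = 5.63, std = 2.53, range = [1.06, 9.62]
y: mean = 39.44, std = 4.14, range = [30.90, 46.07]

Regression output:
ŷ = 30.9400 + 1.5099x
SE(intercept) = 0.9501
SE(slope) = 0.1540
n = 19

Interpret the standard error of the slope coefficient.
SE(slope) = 0.1540 measures the uncertainty in the estimated slope. The coefficient is estimated precisely (SE/|β̂₁| = 10.2%).

What SE measures:
- The standard error quantifies the sampling variability of the coefficient estimate
- It is the estimated standard deviation of β̂₁ across hypothetical repeated samples of the same size
- Smaller SE → more precise estimate

Relative precision:
- SE / |β̂₁| = 0.1540 / 1.5099 = 10.2%
- Rule of thumb (under 20%: precise; 20% to under 50%: moderately precise; 50% or more: imprecise) → precise

Link to interval estimation: a confidence interval for β₁ is β̂₁ ± t* × 0.1540, so SE sets the half-width per unit of t*.

What drives SE(β̂₁): wider spread of x values → smaller SE.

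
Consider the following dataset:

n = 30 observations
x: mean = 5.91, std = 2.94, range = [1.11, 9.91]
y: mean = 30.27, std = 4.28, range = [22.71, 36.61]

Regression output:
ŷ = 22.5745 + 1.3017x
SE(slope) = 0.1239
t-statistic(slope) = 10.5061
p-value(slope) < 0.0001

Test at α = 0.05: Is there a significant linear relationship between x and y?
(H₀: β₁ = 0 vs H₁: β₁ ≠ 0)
Reject H₀: p-value < 0.0001 < α = 0.05. The linear relationship is significant at the 5% level.

Hypothesis test for the slope coefficient:

H₀: β₁ = 0 (no linear relationship)
H₁: β₁ ≠ 0 (linear relationship exists)

Test statistic: t = β̂₁ / SE(β̂₁) = 1.3017 / 0.1239 = 10.5061

p < 0.0001: how often a slope estimate this far from 0 (in SE units) would arise by chance if β₁ were truly 0.

Decision rule: reject H₀ if p-value < α.
p-value < 0.0001 < α = 0.05 → reject H₀.

At α = 0.05 the data do provide convincing evidence of a nonzero slope.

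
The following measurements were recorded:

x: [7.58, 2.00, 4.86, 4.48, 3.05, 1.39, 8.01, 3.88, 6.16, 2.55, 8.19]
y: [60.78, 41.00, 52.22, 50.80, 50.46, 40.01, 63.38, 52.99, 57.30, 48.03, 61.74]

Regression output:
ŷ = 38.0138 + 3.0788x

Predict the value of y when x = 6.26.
ŷ = 57.2871

Plug x = 6.26 into the fitted line:

ŷ = 38.0138 + 3.0788 × 6.26
ŷ = 38.0138 + 19.2733
ŷ = 57.2871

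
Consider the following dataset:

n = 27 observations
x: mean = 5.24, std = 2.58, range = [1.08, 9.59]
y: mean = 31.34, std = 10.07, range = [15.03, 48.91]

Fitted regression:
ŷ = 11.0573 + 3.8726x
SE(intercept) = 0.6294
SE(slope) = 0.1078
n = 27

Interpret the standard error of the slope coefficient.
The slope 3.8726 is pinned down to within about ±0.1078 (one SE) by these data — relative uncertainty 2.8%, i.e. precise.

What SE measures:
- The standard error quantifies the sampling variability of the coefficient estimate
- It is the estimated standard deviation of β̂₁ across hypothetical repeated samples of the same size
- Smaller SE → more precise estimate

Relative precision:
- SE / |β̂₁| = 0.1078 / 3.8726 = 2.8%
- Rule of thumb (under 20%: precise; 20% to under 50%: moderately precise; 50% or more: imprecise) → precise

Link to interval estimation: a confidence interval for β₁ is β̂₁ ± t* × 0.1078, so SE sets the half-width per unit of t*.

What drives SE(β̂₁): larger n (here n = 27) → smaller SE; wider spread of x values → smaller SE.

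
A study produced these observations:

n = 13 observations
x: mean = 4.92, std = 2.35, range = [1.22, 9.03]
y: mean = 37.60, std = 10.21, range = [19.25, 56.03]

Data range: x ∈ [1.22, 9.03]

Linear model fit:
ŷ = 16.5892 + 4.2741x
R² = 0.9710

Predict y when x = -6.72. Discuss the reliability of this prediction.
ŷ = -12.1328 (extrapolation — x = -6.72 lies outside [1.22, 9.03], so reliability is low).

Prediction calculation:
ŷ = 16.5892 + 4.2741 × (-6.72)
ŷ = -12.1328

Reliability:
- Data range: x ∈ [1.22, 9.03]
- Prediction point: x = -6.72 is 7.94 units below the observed range → this is EXTRAPOLATION, not interpolation

Why that matters here:
- Real relationships often flatten, saturate, or turn nonlinear at extremes
- There are no observations near this x to validate the fitted line there

Report the number if required, but flag clearly that it is an extrapolation.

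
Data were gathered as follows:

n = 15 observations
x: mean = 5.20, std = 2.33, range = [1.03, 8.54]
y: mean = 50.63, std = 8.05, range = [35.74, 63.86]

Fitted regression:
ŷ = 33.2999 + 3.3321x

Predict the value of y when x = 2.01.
ŷ = 39.9974

To predict y for x = 2.01, substitute into the regression equation:

ŷ = 33.2999 + 3.3321 × 2.01
ŷ = 33.2999 + 6.6975
ŷ = 39.9974

This is a point prediction; actual observations scatter around it by roughly the residual standard deviation.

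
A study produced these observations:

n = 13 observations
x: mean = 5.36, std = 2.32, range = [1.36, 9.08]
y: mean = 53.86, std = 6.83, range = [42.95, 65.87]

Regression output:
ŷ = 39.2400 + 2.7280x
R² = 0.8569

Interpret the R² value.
About 85.69% of the variability in y is accounted for by the regression on x (R² = 0.8569) — a strong linear fit.

R² = 1 − SS_res/SS_tot compares the residual scatter to the total scatter of y about its mean.

Here R² = 0.8569:
- Explained: 85.69% of the variation in y
- Unexplained (residual): 100% − 85.69% = 14.31%
- Rule of thumb (below 0.3 weak; 0.3 to below 0.7 moderate; 0.7 and above strong) → strong

Calculation: R² = 1 − (SS_res / SS_tot), where SS_res is the sum of squared residuals and SS_tot the total sum of squares.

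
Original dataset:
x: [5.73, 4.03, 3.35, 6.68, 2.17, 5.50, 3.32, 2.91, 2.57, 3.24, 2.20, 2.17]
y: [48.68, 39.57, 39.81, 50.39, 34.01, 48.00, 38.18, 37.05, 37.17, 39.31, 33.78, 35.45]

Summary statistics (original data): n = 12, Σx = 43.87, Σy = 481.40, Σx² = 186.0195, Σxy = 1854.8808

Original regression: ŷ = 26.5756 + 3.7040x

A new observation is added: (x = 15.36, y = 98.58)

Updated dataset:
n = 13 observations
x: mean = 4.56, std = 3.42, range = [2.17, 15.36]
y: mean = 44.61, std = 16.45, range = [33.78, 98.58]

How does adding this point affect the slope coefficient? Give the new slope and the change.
The slope changes from 3.7040 to 4.7774 (change of +1.0734, or +29.0%).

The new point has HIGH LEVERAGE: x = 15.36 is far from the original mean x̄ = 43.87/12 ≈ 3.66 (original range [2.17, 6.68]).

Step 1: Update the sums with the new point (n goes from 12 to 13)
Σx  = 43.87 + 15.36 = 59.23
Σy  = 481.40 + 98.58 = 579.98
Σx² = 186.0195 + 15.36² = 186.0195 + 235.9296 = 421.9491
Σxy = 1854.8808 + 15.36×98.58 = 1854.8808 + 1514.1888 = 3369.0696

Step 2: Recompute the slope with b₁ = (nΣxy − ΣxΣy) / (nΣx² − (Σx)²)
Numerator   = 13×3369.0696 − 59.23×579.98 = 43797.9048 − 34352.2154 = 9445.6894
Denominator = 13×421.9491 − 59.23² = 5485.3383 − 3508.1929 = 1977.1454
b₁(new) = 9445.6894 / 1977.1454 = 4.7774

(Same formula on the original sums: (12×1854.8808 − 43.87×481.40) / (12×186.0195 − 43.87²) = 1139.5516 / 307.6571 = 3.7040, matching the given fit.)

Step 3: Change in slope
Δβ₁ = 4.7774 − 3.7040 = +1.0734
Relative change = +1.0734 / 3.7040 × 100% = +29.0%
→ the slope increases when the point is added.

A high-leverage point only changes the slope if it is off the original line; here y = 98.58 is above the original trend, so the slope increases.
In practice: investigate whether it comes from the same population as the rest of the sample; check such a point for data-entry or measurement error.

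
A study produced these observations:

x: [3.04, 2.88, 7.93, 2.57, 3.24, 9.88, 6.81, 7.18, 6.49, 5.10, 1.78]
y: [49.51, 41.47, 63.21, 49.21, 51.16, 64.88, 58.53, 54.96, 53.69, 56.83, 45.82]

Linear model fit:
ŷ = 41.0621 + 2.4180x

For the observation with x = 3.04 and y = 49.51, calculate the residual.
Residual = 1.0972

The residual is the difference between the actual value and the predicted value:

Residual = y - ŷ

Step 1: Calculate predicted value
ŷ = 41.0621 + 2.4180 × 3.04
ŷ = 48.4128

Step 2: Calculate residual
Residual = 49.51 - 48.4128
Residual = 1.0972

Interpretation: the model underestimates the actual value by 1.0972 at this point (positive residual → observation lies above the fitted line).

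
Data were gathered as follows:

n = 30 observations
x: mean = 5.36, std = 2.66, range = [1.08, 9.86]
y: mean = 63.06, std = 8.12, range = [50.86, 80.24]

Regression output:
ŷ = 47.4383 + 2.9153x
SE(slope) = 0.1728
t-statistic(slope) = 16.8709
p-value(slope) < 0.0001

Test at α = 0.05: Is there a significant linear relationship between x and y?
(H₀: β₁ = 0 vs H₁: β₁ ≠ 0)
Since p-value < 0.0001 < α = 0.05, reject H₀ — the slope is significantly different from 0.

Hypothesis test for the slope coefficient:

H₀: β₁ = 0 (no linear relationship)
H₁: β₁ ≠ 0 (linear relationship exists)

Test statistic: t = β̂₁ / SE(β̂₁) = 2.9153 / 0.1728 = 16.8709

With df = 28, the two-sided p-value for |t| = 16.8709 is <0.0001.

Decision rule: reject H₀ if p-value < α.
p-value < 0.0001 < α = 0.05 → reject H₀.

There is sufficient evidence at the 5% significance level to conclude that a linear relationship exists between x and y.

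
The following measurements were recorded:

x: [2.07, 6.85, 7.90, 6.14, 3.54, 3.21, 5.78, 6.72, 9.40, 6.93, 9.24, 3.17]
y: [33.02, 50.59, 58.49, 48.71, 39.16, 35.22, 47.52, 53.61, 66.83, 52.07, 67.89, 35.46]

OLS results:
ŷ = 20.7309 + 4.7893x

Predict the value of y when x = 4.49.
ŷ = 42.2349

To predict y for x = 4.49, substitute into the regression equation:

ŷ = 20.7309 + 4.7893 × 4.49
ŷ = 20.7309 + 21.5040
ŷ = 42.2349

This is the fitted mean response at that x — an individual observation would come with a wider prediction interval.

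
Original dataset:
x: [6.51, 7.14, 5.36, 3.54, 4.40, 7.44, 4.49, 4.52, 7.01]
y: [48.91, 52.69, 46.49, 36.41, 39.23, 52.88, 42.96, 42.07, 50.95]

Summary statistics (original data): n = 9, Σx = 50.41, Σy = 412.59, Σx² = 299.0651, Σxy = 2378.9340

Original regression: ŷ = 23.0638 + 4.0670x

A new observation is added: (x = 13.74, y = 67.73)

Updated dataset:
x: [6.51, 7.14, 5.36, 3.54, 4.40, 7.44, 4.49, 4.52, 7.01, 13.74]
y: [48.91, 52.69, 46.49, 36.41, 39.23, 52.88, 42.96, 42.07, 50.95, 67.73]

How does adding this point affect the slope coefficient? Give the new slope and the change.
New slope β₁ = 2.9908 versus 4.0670 before: a change of -1.0762 (-26.5%).

x = 13.74 lies well outside the original x-range [3.54, 7.44] (x̄ ≈ 5.60), so this observation has high leverage and can move the slope substantially.

Step 1: Update the sums with the new point (n goes from 9 to 10)
Σx  = 50.41 + 13.74 = 64.15
Σy  = 412.59 + 67.73 = 480.32
Σx² = 299.0651 + 13.74² = 299.0651 + 188.7876 = 487.8527
Σxy = 2378.9340 + 13.74×67.73 = 2378.9340 + 930.6102 = 3309.5442

Step 2: Recompute the slope with b₁ = (nΣxy − ΣxΣy) / (nΣx² − (Σx)²)
Numerator   = 10×3309.5442 − 64.15×480.32 = 33095.4420 − 30812.5280 = 2282.9140
Denominator = 10×487.8527 − 64.15² = 4878.5270 − 4115.2225 = 763.3045
b₁(new) = 2282.9140 / 763.3045 = 2.9908

(Same formula on the original sums: (9×2378.9340 − 50.41×412.59) / (9×299.0651 − 50.41²) = 611.7441 / 150.4178 = 4.0670, matching the given fit.)

Step 3: Change in slope
Δβ₁ = 2.9908 − 4.0670 = -1.0762
Relative change = -1.0762 / 4.0670 × 100% = -26.5%
→ the slope decreases when the point is added.

A high-leverage point only changes the slope if it is off the original line; here y = 67.73 is below the original trend, so the slope decreases.
In practice: investigate whether it comes from the same population as the rest of the sample.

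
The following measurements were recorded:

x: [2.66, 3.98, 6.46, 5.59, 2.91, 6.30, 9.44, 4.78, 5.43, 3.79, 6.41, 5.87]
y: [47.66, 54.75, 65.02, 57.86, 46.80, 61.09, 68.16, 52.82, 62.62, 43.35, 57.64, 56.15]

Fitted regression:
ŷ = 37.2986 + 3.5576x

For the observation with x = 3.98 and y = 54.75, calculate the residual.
Residual = 3.2922

The residual is the difference between the actual value and the predicted value:

Residual = y - ŷ

Step 1: Calculate predicted value
ŷ = 37.2986 + 3.5576 × 3.98
ŷ = 51.4578

Step 2: Calculate residual
Residual = 54.75 - 51.4578
Residual = 3.2922

Interpretation: the model underestimates the actual value by 3.2922 at this point (positive residual → observation lies above the fitted line).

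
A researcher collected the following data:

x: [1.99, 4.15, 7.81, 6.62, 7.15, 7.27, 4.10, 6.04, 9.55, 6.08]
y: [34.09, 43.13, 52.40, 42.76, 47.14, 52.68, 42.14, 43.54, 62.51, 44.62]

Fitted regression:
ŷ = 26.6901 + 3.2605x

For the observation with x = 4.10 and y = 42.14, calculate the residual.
Residual = 2.0818

The residual is the difference between the actual value and the predicted value:

Residual = y - ŷ

Step 1: Calculate predicted value
ŷ = 26.6901 + 3.2605 × 4.10
ŷ = 40.0582

Step 2: Calculate residual
Residual = 42.14 - 40.0582
Residual = 2.0818

The residual is positive, so the observed y = 42.14 sits above the regression line (the line underestimates it by 2.0818).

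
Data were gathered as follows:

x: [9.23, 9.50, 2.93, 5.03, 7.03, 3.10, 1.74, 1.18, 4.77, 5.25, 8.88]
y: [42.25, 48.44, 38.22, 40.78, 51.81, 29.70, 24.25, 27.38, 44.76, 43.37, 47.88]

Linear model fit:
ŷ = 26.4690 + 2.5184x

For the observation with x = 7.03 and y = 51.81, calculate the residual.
Residual = 7.6366

The residual is the difference between the actual value and the predicted value:

Residual = y - ŷ

Step 1: Calculate predicted value
ŷ = 26.4690 + 2.5184 × 7.03
ŷ = 44.1734

Step 2: Calculate residual
Residual = 51.81 - 44.1734
Residual = 7.6366

Sign check: y > ŷ, so the point is above the line and the fit underestimates here.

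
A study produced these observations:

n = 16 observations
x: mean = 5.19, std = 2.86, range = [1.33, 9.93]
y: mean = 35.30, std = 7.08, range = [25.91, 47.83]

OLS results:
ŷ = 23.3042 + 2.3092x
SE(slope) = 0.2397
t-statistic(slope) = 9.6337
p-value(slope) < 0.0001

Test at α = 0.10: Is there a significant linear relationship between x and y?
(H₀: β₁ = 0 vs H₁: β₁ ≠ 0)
p-value < 0.0001 < α = 0.10, so we reject H₀. The relationship is significant.

Hypothesis test for the slope coefficient:

H₀: β₁ = 0 (no linear relationship)
H₁: β₁ ≠ 0 (linear relationship exists)

Test statistic: t = β̂₁ / SE(β̂₁) = 2.3092 / 0.2397 = 9.6337

With df = 14, the two-sided p-value for |t| = 9.6337 is <0.0001.

Decision rule: reject H₀ if p-value < α.
p-value < 0.0001 < α = 0.10 → reject H₀.

There is sufficient evidence at the 10% significance level to conclude that a linear relationship exists between x and y.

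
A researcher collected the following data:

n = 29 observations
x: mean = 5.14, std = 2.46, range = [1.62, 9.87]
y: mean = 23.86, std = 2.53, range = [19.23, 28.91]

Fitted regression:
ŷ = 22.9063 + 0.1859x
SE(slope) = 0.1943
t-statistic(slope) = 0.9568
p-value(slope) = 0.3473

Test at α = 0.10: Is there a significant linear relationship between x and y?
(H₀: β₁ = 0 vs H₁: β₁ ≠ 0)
p-value = 0.3473 ≥ α = 0.10, so we fail to reject H₀. The relationship is not significant.

Hypothesis test for the slope coefficient:

H₀: β₁ = 0 (no linear relationship)
H₁: β₁ ≠ 0 (linear relationship exists)

Test statistic: t = β̂₁ / SE(β̂₁) = 0.1859 / 0.1943 = 0.9568

The p-value (0.3473) is the probability, under H₀, of a t-statistic at least as extreme as |t| = 0.9568 (two-sided, df = n − 2 = 27).

Decision rule: reject H₀ if p-value < α.
p-value = 0.3473 ≥ α = 0.10 → fail to reject H₀.

At α = 0.10 the data do not provide convincing evidence of a nonzero slope.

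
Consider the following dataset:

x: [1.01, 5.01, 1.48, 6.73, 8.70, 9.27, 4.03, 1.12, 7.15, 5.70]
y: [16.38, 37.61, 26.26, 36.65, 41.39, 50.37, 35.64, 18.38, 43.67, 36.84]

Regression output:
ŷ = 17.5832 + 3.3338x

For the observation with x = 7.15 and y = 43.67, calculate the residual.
Residual = 2.2501

The residual is the difference between the actual value and the predicted value:

Residual = y - ŷ

Step 1: Calculate predicted value
ŷ = 17.5832 + 3.3338 × 7.15
ŷ = 41.4199

Step 2: Calculate residual
Residual = 43.67 - 41.4199
Residual = 2.2501

The residual is positive, so the observed y = 43.67 sits above the regression line (the line underestimates it by 2.2501).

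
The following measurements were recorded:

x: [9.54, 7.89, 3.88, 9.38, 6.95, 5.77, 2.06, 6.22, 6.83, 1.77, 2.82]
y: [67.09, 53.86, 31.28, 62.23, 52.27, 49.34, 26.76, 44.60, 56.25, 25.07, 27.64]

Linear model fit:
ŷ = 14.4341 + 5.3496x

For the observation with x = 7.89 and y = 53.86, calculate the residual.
Residual = -2.7824

The residual is the difference between the actual value and the predicted value:

Residual = y - ŷ

Step 1: Calculate predicted value
ŷ = 14.4341 + 5.3496 × 7.89
ŷ = 56.6424

Step 2: Calculate residual
Residual = 53.86 - 56.6424
Residual = -2.7824

Sign check: y < ŷ, so the point is below the line and the fit overestimates here.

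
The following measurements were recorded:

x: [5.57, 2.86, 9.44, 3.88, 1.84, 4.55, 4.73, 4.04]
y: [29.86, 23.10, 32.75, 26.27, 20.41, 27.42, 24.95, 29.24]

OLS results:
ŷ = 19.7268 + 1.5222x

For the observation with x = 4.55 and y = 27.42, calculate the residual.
Residual = 0.7672

The residual is the difference between the actual value and the predicted value:

Residual = y - ŷ

Step 1: Calculate predicted value
ŷ = 19.7268 + 1.5222 × 4.55
ŷ = 26.6528

Step 2: Calculate residual
Residual = 27.42 - 26.6528
Residual = 0.7672

Sign check: y > ŷ, so the point is above the line and the fit underestimates here.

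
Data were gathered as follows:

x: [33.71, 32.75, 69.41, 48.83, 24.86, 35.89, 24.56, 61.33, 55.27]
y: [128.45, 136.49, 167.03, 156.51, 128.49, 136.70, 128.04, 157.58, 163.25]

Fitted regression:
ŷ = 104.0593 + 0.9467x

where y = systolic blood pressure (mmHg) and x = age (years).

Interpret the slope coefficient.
An increase of one year in age is associated with a 0.9467 mmHg increase in predicted blood pressure.

β₁ = 0.9467 is the change in predicted blood pressure (mmHg) per additional year of age.

Interpretation:
- Age up by 1 year → predicted blood pressure increases by 0.9467 mmHg
- The effect is assumed constant over the observed range of x (linearity)
- The slope describes association in these data, not necessarily a causal effect

(β₀ = 104.0593 is the fitted value at x = 0 and is not part of the slope interpretation.)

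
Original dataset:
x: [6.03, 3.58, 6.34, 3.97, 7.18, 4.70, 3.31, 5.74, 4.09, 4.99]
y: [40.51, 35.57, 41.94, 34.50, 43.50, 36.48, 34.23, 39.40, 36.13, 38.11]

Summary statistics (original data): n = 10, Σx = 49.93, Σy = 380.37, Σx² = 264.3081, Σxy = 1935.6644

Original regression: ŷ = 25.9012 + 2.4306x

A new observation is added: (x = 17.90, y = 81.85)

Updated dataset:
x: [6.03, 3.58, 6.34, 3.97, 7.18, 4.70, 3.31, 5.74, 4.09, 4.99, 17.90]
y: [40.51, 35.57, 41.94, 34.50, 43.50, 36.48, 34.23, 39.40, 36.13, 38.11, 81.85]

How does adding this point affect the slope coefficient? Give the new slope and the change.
Adding the point moves β₁ from 2.4306 to 3.3076, i.e. it increases by 0.8770 (+36.1%).

The new point has HIGH LEVERAGE: x = 17.90 is far from the original mean x̄ = 49.93/10 ≈ 4.99 (original range [3.31, 7.18]).

Step 1: Update the sums with the new point (n goes from 10 to 11)
Σx  = 49.93 + 17.90 = 67.83
Σy  = 380.37 + 81.85 = 462.22
Σx² = 264.3081 + 17.90² = 264.3081 + 320.4100 = 584.7181
Σxy = 1935.6644 + 17.90×81.85 = 1935.6644 + 1465.1150 = 3400.7794

Step 2: Recompute the slope with b₁ = (nΣxy − ΣxΣy) / (nΣx² − (Σx)²)
Numerator   = 11×3400.7794 − 67.83×462.22 = 37408.5734 − 31352.3826 = 6056.1908
Denominator = 11×584.7181 − 67.83² = 6431.8991 − 4600.9089 = 1830.9902
b₁(new) = 6056.1908 / 1830.9902 = 3.3076

(Same formula on the original sums: (10×1935.6644 − 49.93×380.37) / (10×264.3081 − 49.93²) = 364.7699 / 150.0761 = 2.4306, matching the given fit.)

Step 3: Change in slope
Δβ₁ = 3.3076 − 2.4306 = +0.8770
Relative change = +0.8770 / 2.4306 × 100% = +36.1%
→ the slope increases when the point is added.

Because the point sits above the extension of the original line at a high-leverage x, it tilts the fit up.
In practice: check such a point for data-entry or measurement error; investigate whether it comes from the same population as the rest of the sample.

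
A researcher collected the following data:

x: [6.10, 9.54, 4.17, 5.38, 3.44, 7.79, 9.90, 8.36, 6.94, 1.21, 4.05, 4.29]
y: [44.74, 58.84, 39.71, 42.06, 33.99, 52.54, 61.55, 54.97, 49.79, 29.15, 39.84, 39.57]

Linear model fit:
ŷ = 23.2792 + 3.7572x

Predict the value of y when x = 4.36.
ŷ = 39.6606

To predict y for x = 4.36, substitute into the regression equation:

ŷ = 23.2792 + 3.7572 × 4.36
ŷ = 23.2792 + 16.3814
ŷ = 39.6606

This is a point prediction; actual observations scatter around it by roughly the residual standard deviation.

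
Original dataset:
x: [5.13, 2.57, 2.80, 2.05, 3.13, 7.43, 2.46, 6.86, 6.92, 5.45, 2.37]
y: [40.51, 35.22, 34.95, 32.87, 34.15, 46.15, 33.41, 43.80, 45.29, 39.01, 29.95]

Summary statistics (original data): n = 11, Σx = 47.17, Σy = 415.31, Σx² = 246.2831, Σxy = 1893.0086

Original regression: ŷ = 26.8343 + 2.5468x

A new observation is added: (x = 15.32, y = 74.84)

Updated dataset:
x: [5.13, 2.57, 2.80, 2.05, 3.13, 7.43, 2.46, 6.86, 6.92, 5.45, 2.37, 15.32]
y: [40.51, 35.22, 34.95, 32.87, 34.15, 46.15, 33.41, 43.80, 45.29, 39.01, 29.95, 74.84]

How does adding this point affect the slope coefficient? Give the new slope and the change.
The slope changes from 2.5468 to 3.1311 (change of +0.5843, or +22.9%).

The new point has HIGH LEVERAGE: x = 15.32 is far from the original mean x̄ = 47.17/11 ≈ 4.29 (original range [2.05, 7.43]).

Step 1: Update the sums with the new point (n goes from 11 to 12)
Σx  = 47.17 + 15.32 = 62.49
Σy  = 415.31 + 74.84 = 490.15
Σx² = 246.2831 + 15.32² = 246.2831 + 234.7024 = 480.9855
Σxy = 1893.0086 + 15.32×74.84 = 1893.0086 + 1146.5488 = 3039.5574

Step 2: Recompute the slope with b₁ = (nΣxy − ΣxΣy) / (nΣx² − (Σx)²)
Numerator   = 12×3039.5574 − 62.49×490.15 = 36474.6888 − 30629.4735 = 5845.2153
Denominator = 12×480.9855 − 62.49² = 5771.8260 − 3905.0001 = 1866.8259
b₁(new) = 5845.2153 / 1866.8259 = 3.1311

(Same formula on the original sums: (11×1893.0086 − 47.17×415.31) / (11×246.2831 − 47.17²) = 1232.9219 / 484.1052 = 2.5468, matching the given fit.)

Step 3: Change in slope
Δβ₁ = 3.1311 − 2.5468 = +0.5843
Relative change = +0.5843 / 2.5468 × 100% = +22.9%
→ the slope increases when the point is added.

A high-leverage point only changes the slope if it is off the original line; here y = 74.84 is above the original trend, so the slope increases.
In practice: refit with and without it and report both if conclusions differ.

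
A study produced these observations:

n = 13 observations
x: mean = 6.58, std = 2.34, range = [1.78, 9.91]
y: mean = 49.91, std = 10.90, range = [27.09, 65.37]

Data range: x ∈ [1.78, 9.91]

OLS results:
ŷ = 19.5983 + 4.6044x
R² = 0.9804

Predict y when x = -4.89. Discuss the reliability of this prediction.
ŷ = -2.9172, but this is extrapolation (below the data range [1.78, 9.91]) and may be unreliable.

Prediction calculation:
ŷ = 19.5983 + 4.6044 × (-4.89)
ŷ = -2.9172

Reliability:
- Data range: x ∈ [1.78, 9.91]
- Prediction point: x = -4.89 is 6.67 units below the observed range → this is EXTRAPOLATION, not interpolation

Why that matters here:
- Real relationships often flatten, saturate, or turn nonlinear at extremes
- The standard error of prediction grows with (x − x̄)², and x = -4.89 is far from x̄ = 6.58
- The linear relationship may not hold outside the observed range

The R² = 0.9804 only validates the fit within [1.78, 9.91]; treat ŷ = -2.9172 with caution.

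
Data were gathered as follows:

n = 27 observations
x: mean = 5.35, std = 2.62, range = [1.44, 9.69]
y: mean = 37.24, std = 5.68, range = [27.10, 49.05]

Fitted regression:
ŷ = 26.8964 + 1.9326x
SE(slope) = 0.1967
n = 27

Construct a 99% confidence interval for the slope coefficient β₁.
The 99% CI for β₁ is (1.3843, 2.4809)

Confidence interval for the slope:

The 99% CI for β₁ is: β̂₁ ± t*(α/2, n-2) × SE(β̂₁)

Step 1: Find critical t-value
- Confidence level = 0.99
- Degrees of freedom = n - 2 = 27 - 2 = 25
- t*(α/2, 25) = 2.7874

Step 2: Calculate margin of error
Margin = 2.7874 × 0.1967 = 0.5483

Step 3: Construct interval
CI = 1.9326 ± 0.5483
CI = (1.3843, 2.4809)

Interpretation: each one-unit increase in x is associated with a change in mean y of between 1.3843 and 2.4809, with 99% confidence.
Since 0 is outside the interval, a two-sided test at α = 0.01 would reject H₀: β₁ = 0.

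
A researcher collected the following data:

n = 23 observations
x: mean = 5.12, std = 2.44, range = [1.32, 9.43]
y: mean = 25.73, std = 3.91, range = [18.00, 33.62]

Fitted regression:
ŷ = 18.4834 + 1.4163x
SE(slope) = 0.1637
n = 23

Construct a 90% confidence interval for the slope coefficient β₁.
The 90% CI for β₁ is (1.1346, 1.6980)

Confidence interval for the slope:

The 90% CI for β₁ is: β̂₁ ± t*(α/2, n-2) × SE(β̂₁)

Step 1: Find critical t-value
- Confidence level = 0.9
- Degrees of freedom = n - 2 = 23 - 2 = 21
- t*(α/2, 21) = 1.7207

Step 2: Calculate margin of error
Margin = 1.7207 × 0.1637 = 0.2817

Step 3: Construct interval
CI = 1.4163 ± 0.2817
CI = (1.1346, 1.6980)

Interpretation: intervals built this way capture the true β₁ in 90% of repeated samples; here the plausible range for the per-unit effect of x on y is 1.1346 to 1.6980.
Since 0 is outside the interval, a two-sided test at α = 0.10 would reject H₀: β₁ = 0.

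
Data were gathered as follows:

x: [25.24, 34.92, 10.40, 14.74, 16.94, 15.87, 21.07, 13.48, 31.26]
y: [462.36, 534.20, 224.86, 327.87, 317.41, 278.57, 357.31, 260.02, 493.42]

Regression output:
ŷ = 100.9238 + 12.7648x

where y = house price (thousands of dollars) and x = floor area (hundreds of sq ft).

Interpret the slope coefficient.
An increase of one hundred sq ft in floor area is associated with a 12.7648 thousand dollars increase in predicted house price.

The slope β₁ = 12.7648 gives the rate at which the fitted house price changes with floor area.

Interpretation:
- Floor area up by 1 hundred sq ft → predicted house price increases by 12.7648 thousand dollars
- The effect is assumed constant over the observed range of x (linearity)
- The sign (+) gives the direction; the magnitude 12.7648 gives the size of the effect per hundred sq ft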